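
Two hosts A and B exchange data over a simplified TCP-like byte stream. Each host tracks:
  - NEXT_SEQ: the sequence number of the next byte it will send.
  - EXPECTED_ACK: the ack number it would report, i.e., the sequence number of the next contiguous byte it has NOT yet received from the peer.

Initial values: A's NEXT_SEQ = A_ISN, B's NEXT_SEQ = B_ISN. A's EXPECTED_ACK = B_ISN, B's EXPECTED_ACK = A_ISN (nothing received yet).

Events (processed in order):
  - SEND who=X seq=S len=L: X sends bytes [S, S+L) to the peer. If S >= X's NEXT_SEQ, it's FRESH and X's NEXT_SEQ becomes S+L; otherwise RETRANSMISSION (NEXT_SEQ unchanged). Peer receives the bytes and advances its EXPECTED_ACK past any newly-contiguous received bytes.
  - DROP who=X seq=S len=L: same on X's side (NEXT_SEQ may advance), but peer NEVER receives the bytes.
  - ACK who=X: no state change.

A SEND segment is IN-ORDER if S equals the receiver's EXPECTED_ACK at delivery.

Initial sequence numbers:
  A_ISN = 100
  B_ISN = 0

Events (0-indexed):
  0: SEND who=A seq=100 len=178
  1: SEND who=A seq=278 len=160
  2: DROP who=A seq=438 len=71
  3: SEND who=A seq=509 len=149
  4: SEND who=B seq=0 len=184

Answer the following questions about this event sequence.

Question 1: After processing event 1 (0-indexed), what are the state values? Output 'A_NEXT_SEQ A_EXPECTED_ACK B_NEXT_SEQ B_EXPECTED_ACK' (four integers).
After event 0: A_seq=278 A_ack=0 B_seq=0 B_ack=278
After event 1: A_seq=438 A_ack=0 B_seq=0 B_ack=438

438 0 0 438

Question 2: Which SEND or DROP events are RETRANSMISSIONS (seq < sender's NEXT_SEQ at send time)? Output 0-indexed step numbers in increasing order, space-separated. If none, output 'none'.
Answer: none

Derivation:
Step 0: SEND seq=100 -> fresh
Step 1: SEND seq=278 -> fresh
Step 2: DROP seq=438 -> fresh
Step 3: SEND seq=509 -> fresh
Step 4: SEND seq=0 -> fresh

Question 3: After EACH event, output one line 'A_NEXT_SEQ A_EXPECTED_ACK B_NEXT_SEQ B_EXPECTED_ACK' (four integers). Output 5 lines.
278 0 0 278
438 0 0 438
509 0 0 438
658 0 0 438
658 184 184 438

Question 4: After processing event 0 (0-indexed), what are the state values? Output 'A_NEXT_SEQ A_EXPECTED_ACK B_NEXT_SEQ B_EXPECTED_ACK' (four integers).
After event 0: A_seq=278 A_ack=0 B_seq=0 B_ack=278

278 0 0 278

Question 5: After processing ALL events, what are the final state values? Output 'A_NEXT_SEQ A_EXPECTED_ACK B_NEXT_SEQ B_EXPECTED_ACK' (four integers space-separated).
Answer: 658 184 184 438

Derivation:
After event 0: A_seq=278 A_ack=0 B_seq=0 B_ack=278
After event 1: A_seq=438 A_ack=0 B_seq=0 B_ack=438
After event 2: A_seq=509 A_ack=0 B_seq=0 B_ack=438
After event 3: A_seq=658 A_ack=0 B_seq=0 B_ack=438
After event 4: A_seq=658 A_ack=184 B_seq=184 B_ack=438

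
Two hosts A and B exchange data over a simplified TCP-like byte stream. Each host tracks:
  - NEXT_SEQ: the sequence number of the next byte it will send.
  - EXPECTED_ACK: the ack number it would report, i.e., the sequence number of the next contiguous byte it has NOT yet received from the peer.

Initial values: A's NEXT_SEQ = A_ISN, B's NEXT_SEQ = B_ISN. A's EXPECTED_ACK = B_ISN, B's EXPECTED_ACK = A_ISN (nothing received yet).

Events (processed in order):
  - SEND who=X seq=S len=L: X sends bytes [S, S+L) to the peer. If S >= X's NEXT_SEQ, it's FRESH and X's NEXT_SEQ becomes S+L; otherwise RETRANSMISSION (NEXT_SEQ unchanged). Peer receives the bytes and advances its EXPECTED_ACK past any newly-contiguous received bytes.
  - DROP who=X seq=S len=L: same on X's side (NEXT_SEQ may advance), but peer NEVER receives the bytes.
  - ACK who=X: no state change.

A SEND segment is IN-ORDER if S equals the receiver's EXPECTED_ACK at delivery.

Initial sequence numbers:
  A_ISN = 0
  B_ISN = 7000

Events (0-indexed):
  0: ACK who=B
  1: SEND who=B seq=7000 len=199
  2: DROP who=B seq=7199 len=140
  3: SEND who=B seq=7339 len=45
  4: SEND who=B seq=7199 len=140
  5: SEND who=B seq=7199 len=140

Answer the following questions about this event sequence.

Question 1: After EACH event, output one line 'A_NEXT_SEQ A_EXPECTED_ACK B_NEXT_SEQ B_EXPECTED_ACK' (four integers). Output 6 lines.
0 7000 7000 0
0 7199 7199 0
0 7199 7339 0
0 7199 7384 0
0 7384 7384 0
0 7384 7384 0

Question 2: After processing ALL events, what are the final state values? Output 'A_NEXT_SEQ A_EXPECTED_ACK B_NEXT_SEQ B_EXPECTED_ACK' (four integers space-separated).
After event 0: A_seq=0 A_ack=7000 B_seq=7000 B_ack=0
After event 1: A_seq=0 A_ack=7199 B_seq=7199 B_ack=0
After event 2: A_seq=0 A_ack=7199 B_seq=7339 B_ack=0
After event 3: A_seq=0 A_ack=7199 B_seq=7384 B_ack=0
After event 4: A_seq=0 A_ack=7384 B_seq=7384 B_ack=0
After event 5: A_seq=0 A_ack=7384 B_seq=7384 B_ack=0

Answer: 0 7384 7384 0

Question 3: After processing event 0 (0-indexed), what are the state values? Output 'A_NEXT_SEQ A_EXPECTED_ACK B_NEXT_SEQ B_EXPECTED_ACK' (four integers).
After event 0: A_seq=0 A_ack=7000 B_seq=7000 B_ack=0

0 7000 7000 0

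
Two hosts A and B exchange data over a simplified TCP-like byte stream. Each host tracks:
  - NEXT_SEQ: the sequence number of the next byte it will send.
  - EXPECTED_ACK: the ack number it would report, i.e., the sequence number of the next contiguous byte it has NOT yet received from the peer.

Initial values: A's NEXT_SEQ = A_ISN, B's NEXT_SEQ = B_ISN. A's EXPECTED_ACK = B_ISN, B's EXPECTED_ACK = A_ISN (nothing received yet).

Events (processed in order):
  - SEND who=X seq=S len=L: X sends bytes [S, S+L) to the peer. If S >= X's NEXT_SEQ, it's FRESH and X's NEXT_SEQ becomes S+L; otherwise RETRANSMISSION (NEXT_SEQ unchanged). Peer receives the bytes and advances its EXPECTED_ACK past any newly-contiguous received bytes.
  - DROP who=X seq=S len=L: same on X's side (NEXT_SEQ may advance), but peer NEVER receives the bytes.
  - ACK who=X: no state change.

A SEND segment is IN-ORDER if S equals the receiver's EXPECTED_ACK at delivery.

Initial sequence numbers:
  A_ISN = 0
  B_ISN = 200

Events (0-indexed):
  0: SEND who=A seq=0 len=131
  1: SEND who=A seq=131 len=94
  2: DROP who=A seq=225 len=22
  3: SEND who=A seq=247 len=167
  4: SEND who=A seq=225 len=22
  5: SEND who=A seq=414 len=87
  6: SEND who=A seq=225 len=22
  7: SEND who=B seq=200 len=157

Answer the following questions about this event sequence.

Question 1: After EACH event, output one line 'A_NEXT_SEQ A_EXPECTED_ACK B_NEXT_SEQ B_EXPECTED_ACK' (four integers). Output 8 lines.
131 200 200 131
225 200 200 225
247 200 200 225
414 200 200 225
414 200 200 414
501 200 200 501
501 200 200 501
501 357 357 501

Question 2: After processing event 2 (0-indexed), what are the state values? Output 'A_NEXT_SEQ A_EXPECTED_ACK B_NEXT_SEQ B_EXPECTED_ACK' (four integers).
After event 0: A_seq=131 A_ack=200 B_seq=200 B_ack=131
After event 1: A_seq=225 A_ack=200 B_seq=200 B_ack=225
After event 2: A_seq=247 A_ack=200 B_seq=200 B_ack=225

247 200 200 225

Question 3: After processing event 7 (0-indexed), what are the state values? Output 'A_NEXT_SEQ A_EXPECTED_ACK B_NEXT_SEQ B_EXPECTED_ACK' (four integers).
After event 0: A_seq=131 A_ack=200 B_seq=200 B_ack=131
After event 1: A_seq=225 A_ack=200 B_seq=200 B_ack=225
After event 2: A_seq=247 A_ack=200 B_seq=200 B_ack=225
After event 3: A_seq=414 A_ack=200 B_seq=200 B_ack=225
After event 4: A_seq=414 A_ack=200 B_seq=200 B_ack=414
After event 5: A_seq=501 A_ack=200 B_seq=200 B_ack=501
After event 6: A_seq=501 A_ack=200 B_seq=200 B_ack=501
After event 7: A_seq=501 A_ack=357 B_seq=357 B_ack=501

501 357 357 501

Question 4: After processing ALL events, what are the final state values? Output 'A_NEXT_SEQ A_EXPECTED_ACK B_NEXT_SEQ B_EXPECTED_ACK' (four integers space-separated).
Answer: 501 357 357 501

Derivation:
After event 0: A_seq=131 A_ack=200 B_seq=200 B_ack=131
After event 1: A_seq=225 A_ack=200 B_seq=200 B_ack=225
After event 2: A_seq=247 A_ack=200 B_seq=200 B_ack=225
After event 3: A_seq=414 A_ack=200 B_seq=200 B_ack=225
After event 4: A_seq=414 A_ack=200 B_seq=200 B_ack=414
After event 5: A_seq=501 A_ack=200 B_seq=200 B_ack=501
After event 6: A_seq=501 A_ack=200 B_seq=200 B_ack=501
After event 7: A_seq=501 A_ack=357 B_seq=357 B_ack=501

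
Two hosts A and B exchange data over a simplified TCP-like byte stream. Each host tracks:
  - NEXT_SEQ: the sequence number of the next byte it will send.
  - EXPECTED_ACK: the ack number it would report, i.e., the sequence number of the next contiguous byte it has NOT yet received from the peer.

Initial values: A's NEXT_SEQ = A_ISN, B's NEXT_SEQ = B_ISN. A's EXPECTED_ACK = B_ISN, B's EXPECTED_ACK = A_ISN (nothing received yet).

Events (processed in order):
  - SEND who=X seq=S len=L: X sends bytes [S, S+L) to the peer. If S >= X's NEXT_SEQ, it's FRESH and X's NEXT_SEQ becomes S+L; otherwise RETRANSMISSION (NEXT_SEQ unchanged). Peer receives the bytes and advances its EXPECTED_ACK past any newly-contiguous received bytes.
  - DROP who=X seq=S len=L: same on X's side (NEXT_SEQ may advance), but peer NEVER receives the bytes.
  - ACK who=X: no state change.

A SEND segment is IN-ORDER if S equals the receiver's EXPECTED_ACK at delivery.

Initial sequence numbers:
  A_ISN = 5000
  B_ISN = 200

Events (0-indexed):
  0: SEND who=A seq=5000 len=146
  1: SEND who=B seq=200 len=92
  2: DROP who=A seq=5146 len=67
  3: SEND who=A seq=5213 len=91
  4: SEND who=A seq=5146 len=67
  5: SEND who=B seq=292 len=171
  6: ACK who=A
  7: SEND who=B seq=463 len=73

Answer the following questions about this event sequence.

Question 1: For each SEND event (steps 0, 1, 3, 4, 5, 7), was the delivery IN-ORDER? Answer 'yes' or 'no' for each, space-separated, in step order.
Step 0: SEND seq=5000 -> in-order
Step 1: SEND seq=200 -> in-order
Step 3: SEND seq=5213 -> out-of-order
Step 4: SEND seq=5146 -> in-order
Step 5: SEND seq=292 -> in-order
Step 7: SEND seq=463 -> in-order

Answer: yes yes no yes yes yes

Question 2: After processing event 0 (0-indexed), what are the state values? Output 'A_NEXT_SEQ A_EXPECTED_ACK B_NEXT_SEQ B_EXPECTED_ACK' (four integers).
After event 0: A_seq=5146 A_ack=200 B_seq=200 B_ack=5146

5146 200 200 5146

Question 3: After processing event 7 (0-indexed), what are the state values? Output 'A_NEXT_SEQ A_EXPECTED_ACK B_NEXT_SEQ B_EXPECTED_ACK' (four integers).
After event 0: A_seq=5146 A_ack=200 B_seq=200 B_ack=5146
After event 1: A_seq=5146 A_ack=292 B_seq=292 B_ack=5146
After event 2: A_seq=5213 A_ack=292 B_seq=292 B_ack=5146
After event 3: A_seq=5304 A_ack=292 B_seq=292 B_ack=5146
After event 4: A_seq=5304 A_ack=292 B_seq=292 B_ack=5304
After event 5: A_seq=5304 A_ack=463 B_seq=463 B_ack=5304
After event 6: A_seq=5304 A_ack=463 B_seq=463 B_ack=5304
After event 7: A_seq=5304 A_ack=536 B_seq=536 B_ack=5304

5304 536 536 5304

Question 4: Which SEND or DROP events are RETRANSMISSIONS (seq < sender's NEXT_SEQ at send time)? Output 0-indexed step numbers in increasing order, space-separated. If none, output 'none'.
Answer: 4

Derivation:
Step 0: SEND seq=5000 -> fresh
Step 1: SEND seq=200 -> fresh
Step 2: DROP seq=5146 -> fresh
Step 3: SEND seq=5213 -> fresh
Step 4: SEND seq=5146 -> retransmit
Step 5: SEND seq=292 -> fresh
Step 7: SEND seq=463 -> fresh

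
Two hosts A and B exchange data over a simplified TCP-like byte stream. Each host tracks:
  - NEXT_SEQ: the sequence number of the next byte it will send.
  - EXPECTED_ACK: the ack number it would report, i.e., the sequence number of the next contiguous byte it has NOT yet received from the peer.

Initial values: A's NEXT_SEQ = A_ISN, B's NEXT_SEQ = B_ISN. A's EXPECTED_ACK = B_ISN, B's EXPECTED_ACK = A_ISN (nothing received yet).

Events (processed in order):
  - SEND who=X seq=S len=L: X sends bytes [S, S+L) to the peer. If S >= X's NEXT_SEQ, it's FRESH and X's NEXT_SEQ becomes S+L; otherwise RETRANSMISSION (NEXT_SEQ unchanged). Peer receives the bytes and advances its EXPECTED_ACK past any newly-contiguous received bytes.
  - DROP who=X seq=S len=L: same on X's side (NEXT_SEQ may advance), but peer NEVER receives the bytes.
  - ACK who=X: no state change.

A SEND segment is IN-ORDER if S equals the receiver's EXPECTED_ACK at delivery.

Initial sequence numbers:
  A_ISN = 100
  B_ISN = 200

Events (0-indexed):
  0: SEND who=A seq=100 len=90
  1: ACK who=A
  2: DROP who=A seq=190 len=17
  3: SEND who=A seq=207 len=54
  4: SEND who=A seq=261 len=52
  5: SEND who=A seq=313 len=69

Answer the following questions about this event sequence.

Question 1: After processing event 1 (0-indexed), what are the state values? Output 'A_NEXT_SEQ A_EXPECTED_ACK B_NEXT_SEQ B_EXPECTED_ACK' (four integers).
After event 0: A_seq=190 A_ack=200 B_seq=200 B_ack=190
After event 1: A_seq=190 A_ack=200 B_seq=200 B_ack=190

190 200 200 190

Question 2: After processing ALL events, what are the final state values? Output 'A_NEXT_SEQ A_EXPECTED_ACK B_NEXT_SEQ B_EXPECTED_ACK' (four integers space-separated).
Answer: 382 200 200 190

Derivation:
After event 0: A_seq=190 A_ack=200 B_seq=200 B_ack=190
After event 1: A_seq=190 A_ack=200 B_seq=200 B_ack=190
After event 2: A_seq=207 A_ack=200 B_seq=200 B_ack=190
After event 3: A_seq=261 A_ack=200 B_seq=200 B_ack=190
After event 4: A_seq=313 A_ack=200 B_seq=200 B_ack=190
After event 5: A_seq=382 A_ack=200 B_seq=200 B_ack=190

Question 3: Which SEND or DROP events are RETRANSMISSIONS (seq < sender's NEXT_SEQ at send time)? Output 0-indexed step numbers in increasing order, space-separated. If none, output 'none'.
Step 0: SEND seq=100 -> fresh
Step 2: DROP seq=190 -> fresh
Step 3: SEND seq=207 -> fresh
Step 4: SEND seq=261 -> fresh
Step 5: SEND seq=313 -> fresh

Answer: none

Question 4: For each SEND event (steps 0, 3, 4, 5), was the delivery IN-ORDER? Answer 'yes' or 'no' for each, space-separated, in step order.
Answer: yes no no no

Derivation:
Step 0: SEND seq=100 -> in-order
Step 3: SEND seq=207 -> out-of-order
Step 4: SEND seq=261 -> out-of-order
Step 5: SEND seq=313 -> out-of-order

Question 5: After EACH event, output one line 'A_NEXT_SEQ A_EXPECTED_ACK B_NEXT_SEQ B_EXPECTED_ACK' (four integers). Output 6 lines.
190 200 200 190
190 200 200 190
207 200 200 190
261 200 200 190
313 200 200 190
382 200 200 190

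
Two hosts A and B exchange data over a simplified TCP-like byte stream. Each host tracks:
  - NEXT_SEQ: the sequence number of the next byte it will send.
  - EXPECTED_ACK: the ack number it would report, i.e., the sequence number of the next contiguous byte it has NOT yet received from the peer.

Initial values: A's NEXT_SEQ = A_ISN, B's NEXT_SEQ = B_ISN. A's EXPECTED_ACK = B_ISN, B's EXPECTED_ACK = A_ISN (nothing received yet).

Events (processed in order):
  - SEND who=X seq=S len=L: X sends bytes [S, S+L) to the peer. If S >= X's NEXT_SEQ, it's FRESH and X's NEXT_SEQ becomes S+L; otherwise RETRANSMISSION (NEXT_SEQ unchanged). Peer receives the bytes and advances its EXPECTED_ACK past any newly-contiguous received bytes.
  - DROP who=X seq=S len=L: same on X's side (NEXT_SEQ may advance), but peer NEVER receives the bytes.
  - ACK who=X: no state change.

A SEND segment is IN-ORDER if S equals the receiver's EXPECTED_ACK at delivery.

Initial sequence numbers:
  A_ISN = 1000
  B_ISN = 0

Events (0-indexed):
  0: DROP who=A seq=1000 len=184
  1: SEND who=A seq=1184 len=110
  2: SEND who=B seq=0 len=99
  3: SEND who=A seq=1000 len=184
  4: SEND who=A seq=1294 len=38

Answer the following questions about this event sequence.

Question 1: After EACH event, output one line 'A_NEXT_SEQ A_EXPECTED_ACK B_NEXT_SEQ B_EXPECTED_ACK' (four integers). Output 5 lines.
1184 0 0 1000
1294 0 0 1000
1294 99 99 1000
1294 99 99 1294
1332 99 99 1332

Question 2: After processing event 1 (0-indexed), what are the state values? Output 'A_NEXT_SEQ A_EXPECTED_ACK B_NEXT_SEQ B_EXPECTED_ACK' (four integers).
After event 0: A_seq=1184 A_ack=0 B_seq=0 B_ack=1000
After event 1: A_seq=1294 A_ack=0 B_seq=0 B_ack=1000

1294 0 0 1000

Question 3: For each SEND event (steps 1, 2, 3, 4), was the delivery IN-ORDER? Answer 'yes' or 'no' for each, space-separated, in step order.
Answer: no yes yes yes

Derivation:
Step 1: SEND seq=1184 -> out-of-order
Step 2: SEND seq=0 -> in-order
Step 3: SEND seq=1000 -> in-order
Step 4: SEND seq=1294 -> in-order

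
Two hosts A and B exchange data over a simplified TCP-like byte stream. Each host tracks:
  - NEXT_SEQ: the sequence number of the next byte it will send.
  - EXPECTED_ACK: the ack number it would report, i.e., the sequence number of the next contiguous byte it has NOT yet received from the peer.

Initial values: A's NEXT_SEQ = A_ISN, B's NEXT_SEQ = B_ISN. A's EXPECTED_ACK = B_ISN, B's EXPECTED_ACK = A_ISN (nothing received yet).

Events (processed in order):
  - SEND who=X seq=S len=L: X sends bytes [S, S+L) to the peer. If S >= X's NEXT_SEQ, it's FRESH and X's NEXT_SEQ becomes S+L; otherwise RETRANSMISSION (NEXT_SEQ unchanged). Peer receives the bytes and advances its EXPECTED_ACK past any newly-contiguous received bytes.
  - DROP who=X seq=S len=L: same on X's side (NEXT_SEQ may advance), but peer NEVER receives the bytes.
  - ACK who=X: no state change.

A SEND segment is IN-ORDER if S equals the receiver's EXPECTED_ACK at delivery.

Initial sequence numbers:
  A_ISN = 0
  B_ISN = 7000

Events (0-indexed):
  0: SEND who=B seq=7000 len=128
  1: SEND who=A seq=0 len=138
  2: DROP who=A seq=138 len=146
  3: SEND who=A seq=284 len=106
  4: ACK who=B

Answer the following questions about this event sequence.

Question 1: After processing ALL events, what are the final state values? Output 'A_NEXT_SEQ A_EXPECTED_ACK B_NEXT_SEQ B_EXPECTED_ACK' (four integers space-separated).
Answer: 390 7128 7128 138

Derivation:
After event 0: A_seq=0 A_ack=7128 B_seq=7128 B_ack=0
After event 1: A_seq=138 A_ack=7128 B_seq=7128 B_ack=138
After event 2: A_seq=284 A_ack=7128 B_seq=7128 B_ack=138
After event 3: A_seq=390 A_ack=7128 B_seq=7128 B_ack=138
After event 4: A_seq=390 A_ack=7128 B_seq=7128 B_ack=138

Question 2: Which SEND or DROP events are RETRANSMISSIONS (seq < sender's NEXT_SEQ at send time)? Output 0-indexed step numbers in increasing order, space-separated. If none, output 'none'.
Step 0: SEND seq=7000 -> fresh
Step 1: SEND seq=0 -> fresh
Step 2: DROP seq=138 -> fresh
Step 3: SEND seq=284 -> fresh

Answer: none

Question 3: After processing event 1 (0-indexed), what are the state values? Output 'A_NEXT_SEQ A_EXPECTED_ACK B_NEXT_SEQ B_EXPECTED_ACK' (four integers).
After event 0: A_seq=0 A_ack=7128 B_seq=7128 B_ack=0
After event 1: A_seq=138 A_ack=7128 B_seq=7128 B_ack=138

138 7128 7128 138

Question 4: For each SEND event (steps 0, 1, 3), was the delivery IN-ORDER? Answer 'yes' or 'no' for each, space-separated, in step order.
Step 0: SEND seq=7000 -> in-order
Step 1: SEND seq=0 -> in-order
Step 3: SEND seq=284 -> out-of-order

Answer: yes yes no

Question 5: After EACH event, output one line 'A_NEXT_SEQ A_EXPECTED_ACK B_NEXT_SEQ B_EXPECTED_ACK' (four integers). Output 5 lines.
0 7128 7128 0
138 7128 7128 138
284 7128 7128 138
390 7128 7128 138
390 7128 7128 138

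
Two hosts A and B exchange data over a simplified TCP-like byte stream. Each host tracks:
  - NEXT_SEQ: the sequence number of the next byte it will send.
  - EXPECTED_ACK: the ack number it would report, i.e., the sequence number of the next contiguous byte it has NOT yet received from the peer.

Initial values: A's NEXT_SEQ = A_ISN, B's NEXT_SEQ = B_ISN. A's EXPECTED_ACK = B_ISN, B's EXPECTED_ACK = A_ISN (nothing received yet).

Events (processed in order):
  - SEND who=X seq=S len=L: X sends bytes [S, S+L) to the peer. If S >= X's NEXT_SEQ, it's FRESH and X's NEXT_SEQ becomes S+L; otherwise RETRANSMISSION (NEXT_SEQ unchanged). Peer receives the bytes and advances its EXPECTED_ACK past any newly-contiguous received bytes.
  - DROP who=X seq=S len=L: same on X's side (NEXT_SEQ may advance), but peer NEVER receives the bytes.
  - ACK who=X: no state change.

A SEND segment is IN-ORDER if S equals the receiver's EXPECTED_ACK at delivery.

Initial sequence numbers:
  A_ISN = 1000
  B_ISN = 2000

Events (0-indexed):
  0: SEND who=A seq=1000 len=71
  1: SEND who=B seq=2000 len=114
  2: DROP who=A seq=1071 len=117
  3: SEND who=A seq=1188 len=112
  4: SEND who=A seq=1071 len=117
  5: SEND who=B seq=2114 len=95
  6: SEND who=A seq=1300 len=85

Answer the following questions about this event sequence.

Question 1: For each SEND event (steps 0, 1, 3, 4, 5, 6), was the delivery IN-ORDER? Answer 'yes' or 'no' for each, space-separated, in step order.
Step 0: SEND seq=1000 -> in-order
Step 1: SEND seq=2000 -> in-order
Step 3: SEND seq=1188 -> out-of-order
Step 4: SEND seq=1071 -> in-order
Step 5: SEND seq=2114 -> in-order
Step 6: SEND seq=1300 -> in-order

Answer: yes yes no yes yes yes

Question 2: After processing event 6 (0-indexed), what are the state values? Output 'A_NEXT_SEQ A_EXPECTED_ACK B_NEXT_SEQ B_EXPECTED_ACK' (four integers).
After event 0: A_seq=1071 A_ack=2000 B_seq=2000 B_ack=1071
After event 1: A_seq=1071 A_ack=2114 B_seq=2114 B_ack=1071
After event 2: A_seq=1188 A_ack=2114 B_seq=2114 B_ack=1071
After event 3: A_seq=1300 A_ack=2114 B_seq=2114 B_ack=1071
After event 4: A_seq=1300 A_ack=2114 B_seq=2114 B_ack=1300
After event 5: A_seq=1300 A_ack=2209 B_seq=2209 B_ack=1300
After event 6: A_seq=1385 A_ack=2209 B_seq=2209 B_ack=1385

1385 2209 2209 1385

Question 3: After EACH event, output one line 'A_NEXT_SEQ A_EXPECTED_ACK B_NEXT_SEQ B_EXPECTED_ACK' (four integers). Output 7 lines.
1071 2000 2000 1071
1071 2114 2114 1071
1188 2114 2114 1071
1300 2114 2114 1071
1300 2114 2114 1300
1300 2209 2209 1300
1385 2209 2209 1385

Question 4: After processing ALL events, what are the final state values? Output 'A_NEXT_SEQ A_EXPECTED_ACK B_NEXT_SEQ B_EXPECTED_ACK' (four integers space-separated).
Answer: 1385 2209 2209 1385

Derivation:
After event 0: A_seq=1071 A_ack=2000 B_seq=2000 B_ack=1071
After event 1: A_seq=1071 A_ack=2114 B_seq=2114 B_ack=1071
After event 2: A_seq=1188 A_ack=2114 B_seq=2114 B_ack=1071
After event 3: A_seq=1300 A_ack=2114 B_seq=2114 B_ack=1071
After event 4: A_seq=1300 A_ack=2114 B_seq=2114 B_ack=1300
After event 5: A_seq=1300 A_ack=2209 B_seq=2209 B_ack=1300
After event 6: A_seq=1385 A_ack=2209 B_seq=2209 B_ack=1385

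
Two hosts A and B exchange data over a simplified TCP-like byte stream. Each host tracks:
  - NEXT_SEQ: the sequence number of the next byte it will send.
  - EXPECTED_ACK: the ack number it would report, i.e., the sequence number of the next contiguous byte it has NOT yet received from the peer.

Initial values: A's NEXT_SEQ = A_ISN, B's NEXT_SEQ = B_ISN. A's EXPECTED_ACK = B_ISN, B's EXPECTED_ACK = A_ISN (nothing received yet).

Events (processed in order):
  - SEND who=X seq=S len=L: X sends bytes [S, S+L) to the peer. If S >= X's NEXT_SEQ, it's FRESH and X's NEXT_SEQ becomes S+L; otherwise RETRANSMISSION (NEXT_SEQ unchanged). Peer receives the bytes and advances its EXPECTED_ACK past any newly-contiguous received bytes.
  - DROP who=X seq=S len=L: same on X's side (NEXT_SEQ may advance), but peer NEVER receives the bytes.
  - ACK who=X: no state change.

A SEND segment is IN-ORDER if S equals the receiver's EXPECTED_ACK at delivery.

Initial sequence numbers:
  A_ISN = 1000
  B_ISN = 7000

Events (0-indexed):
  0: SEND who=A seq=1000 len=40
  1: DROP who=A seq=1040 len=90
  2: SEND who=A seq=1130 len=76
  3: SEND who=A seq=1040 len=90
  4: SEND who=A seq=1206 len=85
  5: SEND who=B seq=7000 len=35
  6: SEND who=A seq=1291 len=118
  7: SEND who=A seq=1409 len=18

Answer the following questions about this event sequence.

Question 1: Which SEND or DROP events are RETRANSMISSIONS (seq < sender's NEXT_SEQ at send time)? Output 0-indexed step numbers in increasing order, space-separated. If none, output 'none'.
Answer: 3

Derivation:
Step 0: SEND seq=1000 -> fresh
Step 1: DROP seq=1040 -> fresh
Step 2: SEND seq=1130 -> fresh
Step 3: SEND seq=1040 -> retransmit
Step 4: SEND seq=1206 -> fresh
Step 5: SEND seq=7000 -> fresh
Step 6: SEND seq=1291 -> fresh
Step 7: SEND seq=1409 -> fresh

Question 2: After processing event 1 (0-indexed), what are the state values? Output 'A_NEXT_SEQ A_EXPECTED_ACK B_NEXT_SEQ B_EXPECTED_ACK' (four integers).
After event 0: A_seq=1040 A_ack=7000 B_seq=7000 B_ack=1040
After event 1: A_seq=1130 A_ack=7000 B_seq=7000 B_ack=1040

1130 7000 7000 1040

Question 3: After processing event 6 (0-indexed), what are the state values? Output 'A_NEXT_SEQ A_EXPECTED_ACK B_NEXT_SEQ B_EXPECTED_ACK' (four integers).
After event 0: A_seq=1040 A_ack=7000 B_seq=7000 B_ack=1040
After event 1: A_seq=1130 A_ack=7000 B_seq=7000 B_ack=1040
After event 2: A_seq=1206 A_ack=7000 B_seq=7000 B_ack=1040
After event 3: A_seq=1206 A_ack=7000 B_seq=7000 B_ack=1206
After event 4: A_seq=1291 A_ack=7000 B_seq=7000 B_ack=1291
After event 5: A_seq=1291 A_ack=7035 B_seq=7035 B_ack=1291
After event 6: A_seq=1409 A_ack=7035 B_seq=7035 B_ack=1409

1409 7035 7035 1409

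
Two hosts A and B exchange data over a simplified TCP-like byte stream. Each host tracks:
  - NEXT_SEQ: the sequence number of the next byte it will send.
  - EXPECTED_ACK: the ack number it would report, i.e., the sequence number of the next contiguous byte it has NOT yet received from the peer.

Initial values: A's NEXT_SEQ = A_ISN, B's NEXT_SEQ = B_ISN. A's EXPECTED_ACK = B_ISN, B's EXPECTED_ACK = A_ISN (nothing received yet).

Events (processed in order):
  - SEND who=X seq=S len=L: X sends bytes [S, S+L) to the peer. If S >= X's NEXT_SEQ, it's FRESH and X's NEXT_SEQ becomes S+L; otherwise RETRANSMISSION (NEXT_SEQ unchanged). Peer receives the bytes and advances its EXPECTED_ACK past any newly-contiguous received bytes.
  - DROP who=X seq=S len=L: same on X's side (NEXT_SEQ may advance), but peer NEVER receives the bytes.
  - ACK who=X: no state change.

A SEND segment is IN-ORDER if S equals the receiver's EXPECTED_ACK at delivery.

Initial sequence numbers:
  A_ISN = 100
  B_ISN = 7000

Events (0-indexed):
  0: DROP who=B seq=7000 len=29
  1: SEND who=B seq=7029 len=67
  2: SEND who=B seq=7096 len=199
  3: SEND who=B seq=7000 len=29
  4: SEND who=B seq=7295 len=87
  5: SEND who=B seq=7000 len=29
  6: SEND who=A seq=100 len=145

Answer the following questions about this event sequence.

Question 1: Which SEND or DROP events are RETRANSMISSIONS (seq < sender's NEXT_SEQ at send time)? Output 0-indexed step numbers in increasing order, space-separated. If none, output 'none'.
Answer: 3 5

Derivation:
Step 0: DROP seq=7000 -> fresh
Step 1: SEND seq=7029 -> fresh
Step 2: SEND seq=7096 -> fresh
Step 3: SEND seq=7000 -> retransmit
Step 4: SEND seq=7295 -> fresh
Step 5: SEND seq=7000 -> retransmit
Step 6: SEND seq=100 -> fresh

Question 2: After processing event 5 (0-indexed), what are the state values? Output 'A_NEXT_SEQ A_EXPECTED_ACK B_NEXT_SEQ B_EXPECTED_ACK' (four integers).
After event 0: A_seq=100 A_ack=7000 B_seq=7029 B_ack=100
After event 1: A_seq=100 A_ack=7000 B_seq=7096 B_ack=100
After event 2: A_seq=100 A_ack=7000 B_seq=7295 B_ack=100
After event 3: A_seq=100 A_ack=7295 B_seq=7295 B_ack=100
After event 4: A_seq=100 A_ack=7382 B_seq=7382 B_ack=100
After event 5: A_seq=100 A_ack=7382 B_seq=7382 B_ack=100

100 7382 7382 100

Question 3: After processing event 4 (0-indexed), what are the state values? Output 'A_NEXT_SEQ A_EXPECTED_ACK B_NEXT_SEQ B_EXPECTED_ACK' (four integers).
After event 0: A_seq=100 A_ack=7000 B_seq=7029 B_ack=100
After event 1: A_seq=100 A_ack=7000 B_seq=7096 B_ack=100
After event 2: A_seq=100 A_ack=7000 B_seq=7295 B_ack=100
After event 3: A_seq=100 A_ack=7295 B_seq=7295 B_ack=100
After event 4: A_seq=100 A_ack=7382 B_seq=7382 B_ack=100

100 7382 7382 100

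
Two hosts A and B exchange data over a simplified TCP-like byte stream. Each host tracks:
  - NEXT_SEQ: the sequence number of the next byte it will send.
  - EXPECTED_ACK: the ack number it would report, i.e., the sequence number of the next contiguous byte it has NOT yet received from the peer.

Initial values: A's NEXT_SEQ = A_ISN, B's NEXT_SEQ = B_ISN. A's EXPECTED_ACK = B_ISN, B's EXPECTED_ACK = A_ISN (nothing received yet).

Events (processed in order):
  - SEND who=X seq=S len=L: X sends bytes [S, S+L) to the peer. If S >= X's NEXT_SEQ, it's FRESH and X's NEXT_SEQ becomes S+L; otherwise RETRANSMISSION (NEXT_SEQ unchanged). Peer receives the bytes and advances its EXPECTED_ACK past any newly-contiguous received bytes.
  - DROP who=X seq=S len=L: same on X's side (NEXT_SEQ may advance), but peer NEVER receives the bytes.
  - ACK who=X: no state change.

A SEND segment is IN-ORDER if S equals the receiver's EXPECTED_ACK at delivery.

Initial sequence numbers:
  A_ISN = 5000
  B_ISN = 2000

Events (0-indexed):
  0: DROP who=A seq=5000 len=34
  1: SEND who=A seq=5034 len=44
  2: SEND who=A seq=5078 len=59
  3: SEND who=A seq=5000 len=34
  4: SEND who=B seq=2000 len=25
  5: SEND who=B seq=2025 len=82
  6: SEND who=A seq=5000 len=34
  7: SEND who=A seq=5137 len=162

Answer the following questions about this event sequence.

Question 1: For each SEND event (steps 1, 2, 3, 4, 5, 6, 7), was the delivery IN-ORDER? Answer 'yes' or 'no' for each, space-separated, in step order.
Step 1: SEND seq=5034 -> out-of-order
Step 2: SEND seq=5078 -> out-of-order
Step 3: SEND seq=5000 -> in-order
Step 4: SEND seq=2000 -> in-order
Step 5: SEND seq=2025 -> in-order
Step 6: SEND seq=5000 -> out-of-order
Step 7: SEND seq=5137 -> in-order

Answer: no no yes yes yes no yes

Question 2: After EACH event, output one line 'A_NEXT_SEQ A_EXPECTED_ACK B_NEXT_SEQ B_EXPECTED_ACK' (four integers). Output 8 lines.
5034 2000 2000 5000
5078 2000 2000 5000
5137 2000 2000 5000
5137 2000 2000 5137
5137 2025 2025 5137
5137 2107 2107 5137
5137 2107 2107 5137
5299 2107 2107 5299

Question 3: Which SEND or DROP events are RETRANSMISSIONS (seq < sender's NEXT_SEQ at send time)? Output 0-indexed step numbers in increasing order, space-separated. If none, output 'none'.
Step 0: DROP seq=5000 -> fresh
Step 1: SEND seq=5034 -> fresh
Step 2: SEND seq=5078 -> fresh
Step 3: SEND seq=5000 -> retransmit
Step 4: SEND seq=2000 -> fresh
Step 5: SEND seq=2025 -> fresh
Step 6: SEND seq=5000 -> retransmit
Step 7: SEND seq=5137 -> fresh

Answer: 3 6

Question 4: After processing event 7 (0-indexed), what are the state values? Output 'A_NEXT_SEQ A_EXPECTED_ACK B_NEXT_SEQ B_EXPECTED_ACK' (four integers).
After event 0: A_seq=5034 A_ack=2000 B_seq=2000 B_ack=5000
After event 1: A_seq=5078 A_ack=2000 B_seq=2000 B_ack=5000
After event 2: A_seq=5137 A_ack=2000 B_seq=2000 B_ack=5000
After event 3: A_seq=5137 A_ack=2000 B_seq=2000 B_ack=5137
After event 4: A_seq=5137 A_ack=2025 B_seq=2025 B_ack=5137
After event 5: A_seq=5137 A_ack=2107 B_seq=2107 B_ack=5137
After event 6: A_seq=5137 A_ack=2107 B_seq=2107 B_ack=5137
After event 7: A_seq=5299 A_ack=2107 B_seq=2107 B_ack=5299

5299 2107 2107 5299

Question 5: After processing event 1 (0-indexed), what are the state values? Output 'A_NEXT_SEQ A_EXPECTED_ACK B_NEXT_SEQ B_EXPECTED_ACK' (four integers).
After event 0: A_seq=5034 A_ack=2000 B_seq=2000 B_ack=5000
After event 1: A_seq=5078 A_ack=2000 B_seq=2000 B_ack=5000

5078 2000 2000 5000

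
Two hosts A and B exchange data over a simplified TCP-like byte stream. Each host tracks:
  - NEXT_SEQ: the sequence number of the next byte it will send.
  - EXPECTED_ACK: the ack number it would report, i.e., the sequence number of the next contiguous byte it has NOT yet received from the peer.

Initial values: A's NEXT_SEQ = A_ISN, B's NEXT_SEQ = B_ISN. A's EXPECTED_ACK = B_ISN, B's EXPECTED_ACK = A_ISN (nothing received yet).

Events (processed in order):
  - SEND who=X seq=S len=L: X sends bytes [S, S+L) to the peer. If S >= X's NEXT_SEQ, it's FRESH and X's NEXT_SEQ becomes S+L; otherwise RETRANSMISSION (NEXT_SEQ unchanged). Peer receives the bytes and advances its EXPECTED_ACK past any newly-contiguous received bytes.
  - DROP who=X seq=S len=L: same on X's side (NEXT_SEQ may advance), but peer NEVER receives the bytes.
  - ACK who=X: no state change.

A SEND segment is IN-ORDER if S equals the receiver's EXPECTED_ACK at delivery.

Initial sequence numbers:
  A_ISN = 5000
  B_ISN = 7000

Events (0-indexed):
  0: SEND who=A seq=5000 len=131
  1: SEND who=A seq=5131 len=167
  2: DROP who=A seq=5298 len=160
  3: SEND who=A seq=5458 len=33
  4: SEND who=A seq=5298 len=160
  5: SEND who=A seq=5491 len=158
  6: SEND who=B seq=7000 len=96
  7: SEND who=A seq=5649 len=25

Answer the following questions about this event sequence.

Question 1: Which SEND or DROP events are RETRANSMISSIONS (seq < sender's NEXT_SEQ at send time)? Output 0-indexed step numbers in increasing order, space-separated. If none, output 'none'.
Step 0: SEND seq=5000 -> fresh
Step 1: SEND seq=5131 -> fresh
Step 2: DROP seq=5298 -> fresh
Step 3: SEND seq=5458 -> fresh
Step 4: SEND seq=5298 -> retransmit
Step 5: SEND seq=5491 -> fresh
Step 6: SEND seq=7000 -> fresh
Step 7: SEND seq=5649 -> fresh

Answer: 4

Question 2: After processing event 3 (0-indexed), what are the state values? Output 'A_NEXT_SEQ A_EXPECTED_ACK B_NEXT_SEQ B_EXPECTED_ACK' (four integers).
After event 0: A_seq=5131 A_ack=7000 B_seq=7000 B_ack=5131
After event 1: A_seq=5298 A_ack=7000 B_seq=7000 B_ack=5298
After event 2: A_seq=5458 A_ack=7000 B_seq=7000 B_ack=5298
After event 3: A_seq=5491 A_ack=7000 B_seq=7000 B_ack=5298

5491 7000 7000 5298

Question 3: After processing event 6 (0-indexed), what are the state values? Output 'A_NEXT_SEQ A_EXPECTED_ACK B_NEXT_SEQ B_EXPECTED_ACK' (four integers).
After event 0: A_seq=5131 A_ack=7000 B_seq=7000 B_ack=5131
After event 1: A_seq=5298 A_ack=7000 B_seq=7000 B_ack=5298
After event 2: A_seq=5458 A_ack=7000 B_seq=7000 B_ack=5298
After event 3: A_seq=5491 A_ack=7000 B_seq=7000 B_ack=5298
After event 4: A_seq=5491 A_ack=7000 B_seq=7000 B_ack=5491
After event 5: A_seq=5649 A_ack=7000 B_seq=7000 B_ack=5649
After event 6: A_seq=5649 A_ack=7096 B_seq=7096 B_ack=5649

5649 7096 7096 5649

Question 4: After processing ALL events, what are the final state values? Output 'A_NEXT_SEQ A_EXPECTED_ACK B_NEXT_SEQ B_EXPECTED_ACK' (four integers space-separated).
After event 0: A_seq=5131 A_ack=7000 B_seq=7000 B_ack=5131
After event 1: A_seq=5298 A_ack=7000 B_seq=7000 B_ack=5298
After event 2: A_seq=5458 A_ack=7000 B_seq=7000 B_ack=5298
After event 3: A_seq=5491 A_ack=7000 B_seq=7000 B_ack=5298
After event 4: A_seq=5491 A_ack=7000 B_seq=7000 B_ack=5491
After event 5: A_seq=5649 A_ack=7000 B_seq=7000 B_ack=5649
After event 6: A_seq=5649 A_ack=7096 B_seq=7096 B_ack=5649
After event 7: A_seq=5674 A_ack=7096 B_seq=7096 B_ack=5674

Answer: 5674 7096 7096 5674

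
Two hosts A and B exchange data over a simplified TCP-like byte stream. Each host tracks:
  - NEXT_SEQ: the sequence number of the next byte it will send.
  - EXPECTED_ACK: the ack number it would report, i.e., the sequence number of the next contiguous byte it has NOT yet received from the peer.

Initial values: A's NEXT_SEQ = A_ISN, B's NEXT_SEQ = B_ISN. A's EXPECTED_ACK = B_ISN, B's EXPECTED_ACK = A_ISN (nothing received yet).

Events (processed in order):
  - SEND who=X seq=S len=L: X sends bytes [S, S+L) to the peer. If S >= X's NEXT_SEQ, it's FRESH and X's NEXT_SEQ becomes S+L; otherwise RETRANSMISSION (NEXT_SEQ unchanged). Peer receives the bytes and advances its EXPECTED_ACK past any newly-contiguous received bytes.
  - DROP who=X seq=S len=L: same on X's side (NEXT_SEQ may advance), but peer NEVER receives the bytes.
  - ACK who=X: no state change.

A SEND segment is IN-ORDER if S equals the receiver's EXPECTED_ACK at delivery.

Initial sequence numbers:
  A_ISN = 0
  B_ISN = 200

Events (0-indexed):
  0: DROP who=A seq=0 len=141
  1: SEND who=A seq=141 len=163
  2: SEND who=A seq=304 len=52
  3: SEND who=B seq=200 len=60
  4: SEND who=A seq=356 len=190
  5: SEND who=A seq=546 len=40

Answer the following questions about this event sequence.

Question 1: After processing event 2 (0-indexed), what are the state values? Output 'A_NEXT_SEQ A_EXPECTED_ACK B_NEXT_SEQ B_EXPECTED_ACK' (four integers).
After event 0: A_seq=141 A_ack=200 B_seq=200 B_ack=0
After event 1: A_seq=304 A_ack=200 B_seq=200 B_ack=0
After event 2: A_seq=356 A_ack=200 B_seq=200 B_ack=0

356 200 200 0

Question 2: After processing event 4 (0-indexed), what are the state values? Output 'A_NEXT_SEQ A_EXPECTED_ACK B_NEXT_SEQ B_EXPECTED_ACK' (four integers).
After event 0: A_seq=141 A_ack=200 B_seq=200 B_ack=0
After event 1: A_seq=304 A_ack=200 B_seq=200 B_ack=0
After event 2: A_seq=356 A_ack=200 B_seq=200 B_ack=0
After event 3: A_seq=356 A_ack=260 B_seq=260 B_ack=0
After event 4: A_seq=546 A_ack=260 B_seq=260 B_ack=0

546 260 260 0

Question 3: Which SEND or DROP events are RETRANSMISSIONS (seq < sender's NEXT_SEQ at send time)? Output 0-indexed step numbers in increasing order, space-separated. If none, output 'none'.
Step 0: DROP seq=0 -> fresh
Step 1: SEND seq=141 -> fresh
Step 2: SEND seq=304 -> fresh
Step 3: SEND seq=200 -> fresh
Step 4: SEND seq=356 -> fresh
Step 5: SEND seq=546 -> fresh

Answer: none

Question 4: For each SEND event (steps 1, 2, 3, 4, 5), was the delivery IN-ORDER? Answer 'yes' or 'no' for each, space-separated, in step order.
Answer: no no yes no no

Derivation:
Step 1: SEND seq=141 -> out-of-order
Step 2: SEND seq=304 -> out-of-order
Step 3: SEND seq=200 -> in-order
Step 4: SEND seq=356 -> out-of-order
Step 5: SEND seq=546 -> out-of-order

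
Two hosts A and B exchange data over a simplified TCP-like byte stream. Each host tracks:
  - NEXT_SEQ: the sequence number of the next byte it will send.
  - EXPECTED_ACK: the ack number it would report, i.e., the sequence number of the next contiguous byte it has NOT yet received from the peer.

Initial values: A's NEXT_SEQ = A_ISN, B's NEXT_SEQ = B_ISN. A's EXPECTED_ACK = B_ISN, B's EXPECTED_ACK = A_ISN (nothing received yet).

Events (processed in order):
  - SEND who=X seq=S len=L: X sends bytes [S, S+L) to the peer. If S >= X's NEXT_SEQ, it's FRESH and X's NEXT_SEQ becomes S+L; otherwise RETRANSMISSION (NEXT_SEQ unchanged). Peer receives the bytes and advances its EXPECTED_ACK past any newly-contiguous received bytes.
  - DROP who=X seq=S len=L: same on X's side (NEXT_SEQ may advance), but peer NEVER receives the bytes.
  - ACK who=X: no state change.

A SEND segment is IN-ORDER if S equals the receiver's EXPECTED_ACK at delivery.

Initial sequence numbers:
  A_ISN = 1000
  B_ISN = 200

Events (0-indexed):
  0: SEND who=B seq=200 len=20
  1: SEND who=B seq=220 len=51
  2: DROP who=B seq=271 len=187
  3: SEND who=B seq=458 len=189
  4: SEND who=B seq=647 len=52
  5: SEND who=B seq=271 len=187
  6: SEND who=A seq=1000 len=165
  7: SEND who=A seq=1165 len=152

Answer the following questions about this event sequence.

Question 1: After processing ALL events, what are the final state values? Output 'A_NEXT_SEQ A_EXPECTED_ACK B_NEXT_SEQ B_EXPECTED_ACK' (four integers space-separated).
After event 0: A_seq=1000 A_ack=220 B_seq=220 B_ack=1000
After event 1: A_seq=1000 A_ack=271 B_seq=271 B_ack=1000
After event 2: A_seq=1000 A_ack=271 B_seq=458 B_ack=1000
After event 3: A_seq=1000 A_ack=271 B_seq=647 B_ack=1000
After event 4: A_seq=1000 A_ack=271 B_seq=699 B_ack=1000
After event 5: A_seq=1000 A_ack=699 B_seq=699 B_ack=1000
After event 6: A_seq=1165 A_ack=699 B_seq=699 B_ack=1165
After event 7: A_seq=1317 A_ack=699 B_seq=699 B_ack=1317

Answer: 1317 699 699 1317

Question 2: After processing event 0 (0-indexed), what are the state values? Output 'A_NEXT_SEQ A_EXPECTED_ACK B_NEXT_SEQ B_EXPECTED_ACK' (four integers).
After event 0: A_seq=1000 A_ack=220 B_seq=220 B_ack=1000

1000 220 220 1000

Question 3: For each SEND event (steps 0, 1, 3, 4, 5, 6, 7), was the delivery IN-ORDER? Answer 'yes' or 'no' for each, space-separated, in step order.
Answer: yes yes no no yes yes yes

Derivation:
Step 0: SEND seq=200 -> in-order
Step 1: SEND seq=220 -> in-order
Step 3: SEND seq=458 -> out-of-order
Step 4: SEND seq=647 -> out-of-order
Step 5: SEND seq=271 -> in-order
Step 6: SEND seq=1000 -> in-order
Step 7: SEND seq=1165 -> in-order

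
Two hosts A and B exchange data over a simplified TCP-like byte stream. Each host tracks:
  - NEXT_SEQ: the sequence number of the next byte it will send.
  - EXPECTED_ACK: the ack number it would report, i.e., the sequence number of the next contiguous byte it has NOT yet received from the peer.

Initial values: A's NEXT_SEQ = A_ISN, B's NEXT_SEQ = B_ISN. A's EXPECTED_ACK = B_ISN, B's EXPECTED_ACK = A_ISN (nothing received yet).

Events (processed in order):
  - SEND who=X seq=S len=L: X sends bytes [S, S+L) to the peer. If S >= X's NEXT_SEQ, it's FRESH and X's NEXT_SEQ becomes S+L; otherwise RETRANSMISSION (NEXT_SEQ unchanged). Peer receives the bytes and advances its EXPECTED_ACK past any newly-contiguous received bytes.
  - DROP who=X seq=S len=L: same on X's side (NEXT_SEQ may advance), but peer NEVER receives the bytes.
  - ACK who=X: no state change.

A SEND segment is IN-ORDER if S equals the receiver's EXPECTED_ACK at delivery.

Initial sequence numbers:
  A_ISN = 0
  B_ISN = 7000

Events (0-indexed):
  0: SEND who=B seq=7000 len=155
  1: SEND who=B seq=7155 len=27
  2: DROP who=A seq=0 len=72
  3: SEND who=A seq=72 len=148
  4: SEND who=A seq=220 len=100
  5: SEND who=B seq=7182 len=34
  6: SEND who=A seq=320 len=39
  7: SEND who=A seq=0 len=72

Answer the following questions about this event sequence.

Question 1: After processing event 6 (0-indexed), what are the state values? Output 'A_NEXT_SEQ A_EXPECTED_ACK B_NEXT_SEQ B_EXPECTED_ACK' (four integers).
After event 0: A_seq=0 A_ack=7155 B_seq=7155 B_ack=0
After event 1: A_seq=0 A_ack=7182 B_seq=7182 B_ack=0
After event 2: A_seq=72 A_ack=7182 B_seq=7182 B_ack=0
After event 3: A_seq=220 A_ack=7182 B_seq=7182 B_ack=0
After event 4: A_seq=320 A_ack=7182 B_seq=7182 B_ack=0
After event 5: A_seq=320 A_ack=7216 B_seq=7216 B_ack=0
After event 6: A_seq=359 A_ack=7216 B_seq=7216 B_ack=0

359 7216 7216 0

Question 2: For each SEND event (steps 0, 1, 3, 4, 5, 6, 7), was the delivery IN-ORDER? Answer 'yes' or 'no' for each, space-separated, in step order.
Step 0: SEND seq=7000 -> in-order
Step 1: SEND seq=7155 -> in-order
Step 3: SEND seq=72 -> out-of-order
Step 4: SEND seq=220 -> out-of-order
Step 5: SEND seq=7182 -> in-order
Step 6: SEND seq=320 -> out-of-order
Step 7: SEND seq=0 -> in-order

Answer: yes yes no no yes no yes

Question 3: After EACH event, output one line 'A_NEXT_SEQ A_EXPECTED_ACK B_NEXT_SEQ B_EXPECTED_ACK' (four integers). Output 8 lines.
0 7155 7155 0
0 7182 7182 0
72 7182 7182 0
220 7182 7182 0
320 7182 7182 0
320 7216 7216 0
359 7216 7216 0
359 7216 7216 359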